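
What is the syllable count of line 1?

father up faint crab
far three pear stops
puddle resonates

Line 1: "father up faint crab": 2+1+1+1 = 5

5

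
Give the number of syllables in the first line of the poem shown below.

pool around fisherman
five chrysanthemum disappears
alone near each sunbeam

The first line: pool (1), around (2), fisherman (3) → 6

6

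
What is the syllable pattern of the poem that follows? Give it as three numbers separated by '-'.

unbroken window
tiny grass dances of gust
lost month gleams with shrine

5-7-5

Line 1: "unbroken window": 3+2 = 5
Line 2: "tiny grass dances of gust": 2+1+2+1+1 = 7
Line 3: "lost month gleams with shrine": 1+1+1+1+1 = 5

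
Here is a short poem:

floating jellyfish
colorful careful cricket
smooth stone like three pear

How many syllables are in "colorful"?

"colorful" has 3 syllables.

3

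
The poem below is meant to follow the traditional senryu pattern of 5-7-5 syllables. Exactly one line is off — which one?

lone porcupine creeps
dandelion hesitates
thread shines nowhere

Line 1: "lone porcupine creeps": 1+3+1 = 5 ✓
Line 2: "dandelion hesitates": 4+3 = 7 ✓
Line 3: "thread shines nowhere": 1+1+2 = 4 (expected 5)

Line 3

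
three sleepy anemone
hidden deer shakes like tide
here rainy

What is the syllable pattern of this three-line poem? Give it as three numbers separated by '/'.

Line 1: three (1), sleepy (2), anemone (4) → 7
Line 2: hidden (2), deer (1), shakes (1), like (1), tide (1) → 6
Line 3: here (1), rainy (2) → 3

7/6/3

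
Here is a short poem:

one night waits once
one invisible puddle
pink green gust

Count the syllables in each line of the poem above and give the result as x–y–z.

4–7–3

Line 1: "one night waits once": 1+1+1+1 = 4
Line 2: "one invisible puddle": 1+4+2 = 7
Line 3: "pink green gust": 1+1+1 = 3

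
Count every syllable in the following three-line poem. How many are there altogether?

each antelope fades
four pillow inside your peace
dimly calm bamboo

17

Line 1: "each antelope fades": 1+3+1 = 5
Line 2: "four pillow inside your peace": 1+2+2+1+1 = 7
Line 3: "dimly calm bamboo": 2+1+2 = 5
Total: 5 + 7 + 5 = 17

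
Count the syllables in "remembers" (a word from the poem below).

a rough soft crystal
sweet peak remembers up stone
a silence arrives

3

"remembers" has 3 syllables.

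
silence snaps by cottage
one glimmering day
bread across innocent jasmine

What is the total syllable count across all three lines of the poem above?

19

Line 1: silence (2), snaps (1), by (1), cottage (2) → 6
Line 2: one (1), glimmering (3), day (1) → 5
Line 3: bread (1), across (2), innocent (3), jasmine (2) → 8
Total: 6 + 5 + 8 = 19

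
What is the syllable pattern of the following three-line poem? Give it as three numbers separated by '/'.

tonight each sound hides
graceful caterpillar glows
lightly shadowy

5/7/5

Line 1: tonight(2) + each(1) + sound(1) + hides(1) = 5
Line 2: graceful(2) + caterpillar(4) + glows(1) = 7
Line 3: lightly(2) + shadowy(3) = 5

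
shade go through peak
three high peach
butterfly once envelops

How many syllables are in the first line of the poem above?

The first line: "shade go through peak": 1+1+1+1 = 4

4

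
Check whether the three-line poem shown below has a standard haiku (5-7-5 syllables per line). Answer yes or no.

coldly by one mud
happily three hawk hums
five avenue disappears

Line 1: coldly(2) + by(1) + one(1) + mud(1) = 5 ✓
Line 2: happily(3) + three(1) + hawk(1) + hums(1) = 6 (expected 7)
Line 3: five(1) + avenue(3) + disappears(3) = 7 (expected 5)

No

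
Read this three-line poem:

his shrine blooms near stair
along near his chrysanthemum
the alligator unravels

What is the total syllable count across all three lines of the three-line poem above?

21

Line 1: his (1), shrine (1), blooms (1), near (1), stair (1) → 5
Line 2: along (2), near (1), his (1), chrysanthemum (4) → 8
Line 3: the (1), alligator (4), unravels (3) → 8
Total: 5 + 8 + 8 = 21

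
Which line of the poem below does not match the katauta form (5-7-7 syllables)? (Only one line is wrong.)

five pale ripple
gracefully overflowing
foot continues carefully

Line 1

Line 1: "five pale ripple": 1+1+2 = 4 (expected 5)
Line 2: "gracefully overflowing": 3+4 = 7 ✓
Line 3: "foot continues carefully": 1+3+3 = 7 ✓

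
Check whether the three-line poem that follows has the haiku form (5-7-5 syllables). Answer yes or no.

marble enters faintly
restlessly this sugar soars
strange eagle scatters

Line 1: "marble enters faintly": 2+2+2 = 6 (expected 5)
Line 2: "restlessly this sugar soars": 3+1+2+1 = 7 ✓
Line 3: "strange eagle scatters": 1+2+2 = 5 ✓

No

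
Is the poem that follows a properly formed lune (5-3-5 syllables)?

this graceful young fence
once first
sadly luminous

Line 1: "this graceful young fence": 1+2+1+1 = 5 ✓
Line 2: "once first": 1+1 = 2 (expected 3)
Line 3: "sadly luminous": 2+3 = 5 ✓

No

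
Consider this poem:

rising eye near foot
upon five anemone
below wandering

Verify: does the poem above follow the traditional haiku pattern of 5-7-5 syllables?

Yes

Line 1: rising (2), eye (1), near (1), foot (1) → 5 ✓
Line 2: upon (2), five (1), anemone (4) → 7 ✓
Line 3: below (2), wandering (3) → 5 ✓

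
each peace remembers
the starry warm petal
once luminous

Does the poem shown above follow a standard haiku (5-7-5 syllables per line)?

No

Line 1: "each peace remembers": 1+1+3 = 5 ✓
Line 2: "the starry warm petal": 1+2+1+2 = 6 (expected 7)
Line 3: "once luminous": 1+3 = 4 (expected 5)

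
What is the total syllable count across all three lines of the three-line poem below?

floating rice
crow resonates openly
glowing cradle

14

Line 1: "floating rice": 2+1 = 3
Line 2: "crow resonates openly": 1+3+3 = 7
Line 3: "glowing cradle": 2+2 = 4
Total: 3 + 7 + 4 = 14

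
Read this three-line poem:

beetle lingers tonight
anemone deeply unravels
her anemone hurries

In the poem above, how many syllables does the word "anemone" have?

"anemone" has 4 syllables.

4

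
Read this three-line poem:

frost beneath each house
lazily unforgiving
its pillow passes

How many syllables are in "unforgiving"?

4

"unforgiving" has 4 syllables.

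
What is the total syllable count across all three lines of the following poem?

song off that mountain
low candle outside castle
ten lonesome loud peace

17

Line 1: song (1), off (1), that (1), mountain (2) → 5
Line 2: low (1), candle (2), outside (2), castle (2) → 7
Line 3: ten (1), lonesome (2), loud (1), peace (1) → 5
Total: 5 + 7 + 5 = 17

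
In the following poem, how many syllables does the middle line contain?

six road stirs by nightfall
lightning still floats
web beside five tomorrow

4

The middle line: lightning (2), still (1), floats (1) → 4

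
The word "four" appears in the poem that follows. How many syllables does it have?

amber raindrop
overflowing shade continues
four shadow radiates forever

"four" has 1 syllable.

1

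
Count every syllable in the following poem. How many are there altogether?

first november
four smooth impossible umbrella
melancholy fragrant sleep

20

Line 1: "first november": 1+3 = 4
Line 2: "four smooth impossible umbrella": 1+1+4+3 = 9
Line 3: "melancholy fragrant sleep": 4+2+1 = 7
Total: 4 + 9 + 7 = 20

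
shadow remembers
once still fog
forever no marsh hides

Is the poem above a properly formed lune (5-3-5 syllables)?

Line 1: "shadow remembers": 2+3 = 5 ✓
Line 2: "once still fog": 1+1+1 = 3 ✓
Line 3: "forever no marsh hides": 3+1+1+1 = 6 (expected 5)

No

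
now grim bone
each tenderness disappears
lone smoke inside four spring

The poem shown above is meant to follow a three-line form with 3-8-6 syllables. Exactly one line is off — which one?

Line 1: now (1), grim (1), bone (1) → 3 ✓
Line 2: each (1), tenderness (3), disappears (3) → 7 (expected 8)
Line 3: lone (1), smoke (1), inside (2), four (1), spring (1) → 6 ✓

The second line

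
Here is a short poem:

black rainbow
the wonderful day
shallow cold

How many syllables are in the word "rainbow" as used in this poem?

2

"rainbow" has 2 syllables.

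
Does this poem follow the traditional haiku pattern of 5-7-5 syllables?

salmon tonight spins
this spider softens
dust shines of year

No

Line 1: salmon (2), tonight (2), spins (1) → 5 ✓
Line 2: this (1), spider (2), softens (2) → 5 (expected 7)
Line 3: dust (1), shines (1), of (1), year (1) → 4 (expected 5)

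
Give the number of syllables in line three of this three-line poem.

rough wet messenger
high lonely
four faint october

Line three: four(1) + faint(1) + october(3) = 5

5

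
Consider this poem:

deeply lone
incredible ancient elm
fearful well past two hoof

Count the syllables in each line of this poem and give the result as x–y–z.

Line 1: "deeply lone": 2+1 = 3
Line 2: "incredible ancient elm": 4+2+1 = 7
Line 3: "fearful well past two hoof": 2+1+1+1+1 = 6

3–7–6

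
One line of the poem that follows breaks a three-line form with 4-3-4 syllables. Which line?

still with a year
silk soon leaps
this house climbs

The third line

Line 1: still (1), with (1), a (1), year (1) → 4 ✓
Line 2: silk (1), soon (1), leaps (1) → 3 ✓
Line 3: this (1), house (1), climbs (1) → 3 (expected 4)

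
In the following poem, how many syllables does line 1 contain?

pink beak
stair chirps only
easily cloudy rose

2

Line 1: pink (1), beak (1) → 2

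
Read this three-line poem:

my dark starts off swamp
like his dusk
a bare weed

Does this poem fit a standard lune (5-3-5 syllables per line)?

No

Line 1: my (1), dark (1), starts (1), off (1), swamp (1) → 5 ✓
Line 2: like (1), his (1), dusk (1) → 3 ✓
Line 3: a (1), bare (1), weed (1) → 3 (expected 5)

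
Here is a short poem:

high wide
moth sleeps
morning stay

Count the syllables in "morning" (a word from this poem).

2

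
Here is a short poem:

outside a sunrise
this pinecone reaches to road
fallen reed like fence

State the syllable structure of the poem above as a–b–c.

5–7–5

Line 1: "outside a sunrise": 2+1+2 = 5
Line 2: "this pinecone reaches to road": 1+2+2+1+1 = 7
Line 3: "fallen reed like fence": 2+1+1+1 = 5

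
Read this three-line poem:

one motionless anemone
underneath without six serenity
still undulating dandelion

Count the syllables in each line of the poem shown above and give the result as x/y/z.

Line 1: one(1) + motionless(3) + anemone(4) = 8
Line 2: underneath(3) + without(2) + six(1) + serenity(4) = 10
Line 3: still(1) + undulating(4) + dandelion(4) = 9

8/10/9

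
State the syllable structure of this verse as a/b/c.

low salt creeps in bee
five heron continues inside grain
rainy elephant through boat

5/9/7

Line 1: low(1) + salt(1) + creeps(1) + in(1) + bee(1) = 5
Line 2: five(1) + heron(2) + continues(3) + inside(2) + grain(1) = 9
Line 3: rainy(2) + elephant(3) + through(1) + boat(1) = 7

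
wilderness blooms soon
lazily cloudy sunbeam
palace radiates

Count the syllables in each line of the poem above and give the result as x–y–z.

5–7–5

Line 1: wilderness(3) + blooms(1) + soon(1) = 5
Line 2: lazily(3) + cloudy(2) + sunbeam(2) = 7
Line 3: palace(2) + radiates(3) = 5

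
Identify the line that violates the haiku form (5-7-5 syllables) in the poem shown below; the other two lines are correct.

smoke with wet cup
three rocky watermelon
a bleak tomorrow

Line 1: smoke (1), with (1), wet (1), cup (1) → 4 (expected 5)
Line 2: three (1), rocky (2), watermelon (4) → 7 ✓
Line 3: a (1), bleak (1), tomorrow (3) → 5 ✓

Line 1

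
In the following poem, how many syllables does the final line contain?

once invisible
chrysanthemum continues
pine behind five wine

The final line: pine(1) + behind(2) + five(1) + wine(1) = 5

5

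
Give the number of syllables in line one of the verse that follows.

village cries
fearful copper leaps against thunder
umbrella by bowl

Line one: village(2) + cries(1) = 3

3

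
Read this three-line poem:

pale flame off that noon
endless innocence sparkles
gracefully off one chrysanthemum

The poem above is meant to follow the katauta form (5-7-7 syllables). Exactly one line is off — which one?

Line 1: pale(1) + flame(1) + off(1) + that(1) + noon(1) = 5 ✓
Line 2: endless(2) + innocence(3) + sparkles(2) = 7 ✓
Line 3: gracefully(3) + off(1) + one(1) + chrysanthemum(4) = 9 (expected 7)

The third line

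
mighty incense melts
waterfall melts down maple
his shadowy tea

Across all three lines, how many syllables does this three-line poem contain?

17

Line 1: mighty (2), incense (2), melts (1) → 5
Line 2: waterfall (3), melts (1), down (1), maple (2) → 7
Line 3: his (1), shadowy (3), tea (1) → 5
Total: 5 + 7 + 5 = 17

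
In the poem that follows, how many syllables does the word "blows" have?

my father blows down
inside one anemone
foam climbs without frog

1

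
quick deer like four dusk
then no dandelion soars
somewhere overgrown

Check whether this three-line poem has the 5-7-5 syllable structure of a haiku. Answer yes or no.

Yes

Line 1: quick(1) + deer(1) + like(1) + four(1) + dusk(1) = 5 ✓
Line 2: then(1) + no(1) + dandelion(4) + soars(1) = 7 ✓
Line 3: somewhere(2) + overgrown(3) = 5 ✓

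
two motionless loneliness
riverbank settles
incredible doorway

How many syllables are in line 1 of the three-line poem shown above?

Line 1: "two motionless loneliness": 1+3+3 = 7

7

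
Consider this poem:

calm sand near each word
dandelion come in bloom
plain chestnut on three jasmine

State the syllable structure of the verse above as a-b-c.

5-7-7

Line 1: calm(1) + sand(1) + near(1) + each(1) + word(1) = 5
Line 2: dandelion(4) + come(1) + in(1) + bloom(1) = 7
Line 3: plain(1) + chestnut(2) + on(1) + three(1) + jasmine(2) = 7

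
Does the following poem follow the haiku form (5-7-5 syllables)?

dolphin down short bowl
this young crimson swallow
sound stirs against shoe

No

Line 1: dolphin (2), down (1), short (1), bowl (1) → 5 ✓
Line 2: this (1), young (1), crimson (2), swallow (2) → 6 (expected 7)
Line 3: sound (1), stirs (1), against (2), shoe (1) → 5 ✓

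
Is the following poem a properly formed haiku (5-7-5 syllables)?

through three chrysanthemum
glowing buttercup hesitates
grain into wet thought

No

Line 1: through(1) + three(1) + chrysanthemum(4) = 6 (expected 5)
Line 2: glowing(2) + buttercup(3) + hesitates(3) = 8 (expected 7)
Line 3: grain(1) + into(2) + wet(1) + thought(1) = 5 ✓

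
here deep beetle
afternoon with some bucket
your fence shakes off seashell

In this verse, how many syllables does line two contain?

7

Line two: afternoon(3) + with(1) + some(1) + bucket(2) = 7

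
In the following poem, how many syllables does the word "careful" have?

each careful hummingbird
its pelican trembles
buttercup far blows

2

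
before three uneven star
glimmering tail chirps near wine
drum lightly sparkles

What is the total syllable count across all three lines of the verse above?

19

Line 1: "before three uneven star": 2+1+3+1 = 7
Line 2: "glimmering tail chirps near wine": 3+1+1+1+1 = 7
Line 3: "drum lightly sparkles": 1+2+2 = 5
Total: 7 + 7 + 5 = 19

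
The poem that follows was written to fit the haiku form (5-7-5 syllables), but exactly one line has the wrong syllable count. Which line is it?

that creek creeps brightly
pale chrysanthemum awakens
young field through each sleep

Line 1: that(1) + creek(1) + creeps(1) + brightly(2) = 5 ✓
Line 2: pale(1) + chrysanthemum(4) + awakens(3) = 8 (expected 7)
Line 3: young(1) + field(1) + through(1) + each(1) + sleep(1) = 5 ✓

Line 2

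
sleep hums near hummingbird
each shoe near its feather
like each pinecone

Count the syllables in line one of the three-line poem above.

Line one: sleep (1), hums (1), near (1), hummingbird (3) → 6

6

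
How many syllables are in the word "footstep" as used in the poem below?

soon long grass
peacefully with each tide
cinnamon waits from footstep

2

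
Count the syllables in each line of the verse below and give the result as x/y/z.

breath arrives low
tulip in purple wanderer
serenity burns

4/8/5

Line 1: breath (1), arrives (2), low (1) → 4
Line 2: tulip (2), in (1), purple (2), wanderer (3) → 8
Line 3: serenity (4), burns (1) → 5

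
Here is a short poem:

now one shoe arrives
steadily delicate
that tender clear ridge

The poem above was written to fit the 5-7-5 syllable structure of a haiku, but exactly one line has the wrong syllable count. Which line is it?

Line 1: now (1), one (1), shoe (1), arrives (2) → 5 ✓
Line 2: steadily (3), delicate (3) → 6 (expected 7)
Line 3: that (1), tender (2), clear (1), ridge (1) → 5 ✓

The second line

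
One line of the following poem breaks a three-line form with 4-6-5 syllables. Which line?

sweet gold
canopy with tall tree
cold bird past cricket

Line 1: sweet(1) + gold(1) = 2 (expected 4)
Line 2: canopy(3) + with(1) + tall(1) + tree(1) = 6 ✓
Line 3: cold(1) + bird(1) + past(1) + cricket(2) = 5 ✓

The first line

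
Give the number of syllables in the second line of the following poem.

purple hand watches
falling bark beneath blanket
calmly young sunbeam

The second line: falling (2), bark (1), beneath (2), blanket (2) → 7

7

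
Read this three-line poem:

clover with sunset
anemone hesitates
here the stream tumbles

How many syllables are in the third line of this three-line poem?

The third line: "here the stream tumbles": 1+1+1+2 = 5

5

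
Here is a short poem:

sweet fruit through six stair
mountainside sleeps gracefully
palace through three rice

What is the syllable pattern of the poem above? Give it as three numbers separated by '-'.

Line 1: "sweet fruit through six stair": 1+1+1+1+1 = 5
Line 2: "mountainside sleeps gracefully": 3+1+3 = 7
Line 3: "palace through three rice": 2+1+1+1 = 5

5-7-5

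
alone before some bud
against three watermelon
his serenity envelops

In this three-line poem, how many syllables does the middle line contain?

The middle line: against(2) + three(1) + watermelon(4) = 7

7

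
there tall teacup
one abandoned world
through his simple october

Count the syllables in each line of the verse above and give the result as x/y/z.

4/5/7

Line 1: there (1), tall (1), teacup (2) → 4
Line 2: one (1), abandoned (3), world (1) → 5
Line 3: through (1), his (1), simple (2), october (3) → 7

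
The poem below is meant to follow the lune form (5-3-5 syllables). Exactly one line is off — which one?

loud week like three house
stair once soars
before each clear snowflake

Line 1: "loud week like three house": 1+1+1+1+1 = 5 ✓
Line 2: "stair once soars": 1+1+1 = 3 ✓
Line 3: "before each clear snowflake": 2+1+1+2 = 6 (expected 5)

The third line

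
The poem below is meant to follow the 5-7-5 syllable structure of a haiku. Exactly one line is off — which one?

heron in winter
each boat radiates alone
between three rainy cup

Line 1: heron(2) + in(1) + winter(2) = 5 ✓
Line 2: each(1) + boat(1) + radiates(3) + alone(2) = 7 ✓
Line 3: between(2) + three(1) + rainy(2) + cup(1) = 6 (expected 5)

Line 3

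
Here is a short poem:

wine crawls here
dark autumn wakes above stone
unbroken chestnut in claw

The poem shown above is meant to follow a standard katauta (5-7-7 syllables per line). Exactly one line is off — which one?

Line 1

Line 1: wine(1) + crawls(1) + here(1) = 3 (expected 5)
Line 2: dark(1) + autumn(2) + wakes(1) + above(2) + stone(1) = 7 ✓
Line 3: unbroken(3) + chestnut(2) + in(1) + claw(1) = 7 ✓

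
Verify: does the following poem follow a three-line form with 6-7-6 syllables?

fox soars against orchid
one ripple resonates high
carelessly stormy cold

Yes

Line 1: "fox soars against orchid": 1+1+2+2 = 6 ✓
Line 2: "one ripple resonates high": 1+2+3+1 = 7 ✓
Line 3: "carelessly stormy cold": 3+2+1 = 6 ✓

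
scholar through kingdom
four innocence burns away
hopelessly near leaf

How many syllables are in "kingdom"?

2

"kingdom" has 2 syllables.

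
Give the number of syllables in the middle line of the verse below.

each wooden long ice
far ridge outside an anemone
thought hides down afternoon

9

The middle line: far (1), ridge (1), outside (2), an (1), anemone (4) → 9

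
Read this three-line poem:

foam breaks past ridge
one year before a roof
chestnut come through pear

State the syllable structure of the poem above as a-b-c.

4-6-5

Line 1: "foam breaks past ridge": 1+1+1+1 = 4
Line 2: "one year before a roof": 1+1+2+1+1 = 6
Line 3: "chestnut come through pear": 2+1+1+1 = 5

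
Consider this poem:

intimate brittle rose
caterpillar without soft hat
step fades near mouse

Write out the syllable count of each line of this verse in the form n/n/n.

Line 1: intimate(3) + brittle(2) + rose(1) = 6
Line 2: caterpillar(4) + without(2) + soft(1) + hat(1) = 8
Line 3: step(1) + fades(1) + near(1) + mouse(1) = 4

6/8/4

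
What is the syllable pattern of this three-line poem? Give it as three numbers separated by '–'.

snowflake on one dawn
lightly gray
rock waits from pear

5–3–4

Line 1: snowflake (2), on (1), one (1), dawn (1) → 5
Line 2: lightly (2), gray (1) → 3
Line 3: rock (1), waits (1), from (1), pear (1) → 4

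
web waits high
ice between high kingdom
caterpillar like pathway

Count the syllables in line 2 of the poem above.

6

Line 2: "ice between high kingdom": 1+2+1+2 = 6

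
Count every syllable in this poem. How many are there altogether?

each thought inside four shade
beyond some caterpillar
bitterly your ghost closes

20

Line 1: each (1), thought (1), inside (2), four (1), shade (1) → 6
Line 2: beyond (2), some (1), caterpillar (4) → 7
Line 3: bitterly (3), your (1), ghost (1), closes (2) → 7
Total: 6 + 7 + 7 = 20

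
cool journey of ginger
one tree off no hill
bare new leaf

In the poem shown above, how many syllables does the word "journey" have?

"journey" has 2 syllables.

2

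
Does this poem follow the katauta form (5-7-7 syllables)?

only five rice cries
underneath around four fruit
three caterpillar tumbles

Yes

Line 1: only(2) + five(1) + rice(1) + cries(1) = 5 ✓
Line 2: underneath(3) + around(2) + four(1) + fruit(1) = 7 ✓
Line 3: three(1) + caterpillar(4) + tumbles(2) = 7 ✓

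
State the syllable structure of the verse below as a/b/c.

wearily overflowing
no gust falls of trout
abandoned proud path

Line 1: wearily(3) + overflowing(4) = 7
Line 2: no(1) + gust(1) + falls(1) + of(1) + trout(1) = 5
Line 3: abandoned(3) + proud(1) + path(1) = 5

7/5/5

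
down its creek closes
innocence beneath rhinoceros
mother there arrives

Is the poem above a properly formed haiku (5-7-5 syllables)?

No

Line 1: down (1), its (1), creek (1), closes (2) → 5 ✓
Line 2: innocence (3), beneath (2), rhinoceros (4) → 9 (expected 7)
Line 3: mother (2), there (1), arrives (2) → 5 ✓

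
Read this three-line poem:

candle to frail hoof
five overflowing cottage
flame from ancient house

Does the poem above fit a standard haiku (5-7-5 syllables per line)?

Line 1: candle (2), to (1), frail (1), hoof (1) → 5 ✓
Line 2: five (1), overflowing (4), cottage (2) → 7 ✓
Line 3: flame (1), from (1), ancient (2), house (1) → 5 ✓

Yes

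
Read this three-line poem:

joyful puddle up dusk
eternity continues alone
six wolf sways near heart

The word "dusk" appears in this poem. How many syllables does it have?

"dusk" has 1 syllable.

1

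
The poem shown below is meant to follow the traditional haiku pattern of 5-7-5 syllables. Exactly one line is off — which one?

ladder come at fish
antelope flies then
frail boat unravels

Line 1: ladder(2) + come(1) + at(1) + fish(1) = 5 ✓
Line 2: antelope(3) + flies(1) + then(1) = 5 (expected 7)
Line 3: frail(1) + boat(1) + unravels(3) = 5 ✓

The second line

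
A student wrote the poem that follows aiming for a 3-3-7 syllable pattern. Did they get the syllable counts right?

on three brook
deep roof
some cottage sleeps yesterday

No

Line 1: on (1), three (1), brook (1) → 3 ✓
Line 2: deep (1), roof (1) → 2 (expected 3)
Line 3: some (1), cottage (2), sleeps (1), yesterday (3) → 7 ✓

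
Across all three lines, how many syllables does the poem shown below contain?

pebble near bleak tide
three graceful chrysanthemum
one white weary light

17

Line 1: "pebble near bleak tide": 2+1+1+1 = 5
Line 2: "three graceful chrysanthemum": 1+2+4 = 7
Line 3: "one white weary light": 1+1+2+1 = 5
Total: 5 + 7 + 5 = 17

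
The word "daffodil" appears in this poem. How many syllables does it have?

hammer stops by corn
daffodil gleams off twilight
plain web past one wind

"daffodil" has 3 syllables.

3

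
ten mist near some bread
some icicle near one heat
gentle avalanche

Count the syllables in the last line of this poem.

5

The last line: "gentle avalanche": 2+3 = 5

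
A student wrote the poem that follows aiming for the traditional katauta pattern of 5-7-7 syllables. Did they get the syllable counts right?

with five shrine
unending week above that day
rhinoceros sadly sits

No

Line 1: with (1), five (1), shrine (1) → 3 (expected 5)
Line 2: unending (3), week (1), above (2), that (1), day (1) → 8 (expected 7)
Line 3: rhinoceros (4), sadly (2), sits (1) → 7 ✓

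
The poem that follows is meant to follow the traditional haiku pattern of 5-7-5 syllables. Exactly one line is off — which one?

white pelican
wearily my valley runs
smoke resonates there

Line 1: white (1), pelican (3) → 4 (expected 5)
Line 2: wearily (3), my (1), valley (2), runs (1) → 7 ✓
Line 3: smoke (1), resonates (3), there (1) → 5 ✓

The first line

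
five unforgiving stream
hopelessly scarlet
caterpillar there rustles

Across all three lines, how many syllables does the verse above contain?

Line 1: five(1) + unforgiving(4) + stream(1) = 6
Line 2: hopelessly(3) + scarlet(2) = 5
Line 3: caterpillar(4) + there(1) + rustles(2) = 7
Total: 6 + 5 + 7 = 18

18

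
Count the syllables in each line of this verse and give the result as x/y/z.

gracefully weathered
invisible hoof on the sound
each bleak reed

Line 1: gracefully (3), weathered (2) → 5
Line 2: invisible (4), hoof (1), on (1), the (1), sound (1) → 8
Line 3: each (1), bleak (1), reed (1) → 3

5/8/3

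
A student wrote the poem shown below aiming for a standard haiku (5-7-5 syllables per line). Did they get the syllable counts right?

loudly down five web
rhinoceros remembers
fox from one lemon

Yes

Line 1: loudly (2), down (1), five (1), web (1) → 5 ✓
Line 2: rhinoceros (4), remembers (3) → 7 ✓
Line 3: fox (1), from (1), one (1), lemon (2) → 5 ✓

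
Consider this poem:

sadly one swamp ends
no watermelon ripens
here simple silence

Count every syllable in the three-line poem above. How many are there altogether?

Line 1: sadly(2) + one(1) + swamp(1) + ends(1) = 5
Line 2: no(1) + watermelon(4) + ripens(2) = 7
Line 3: here(1) + simple(2) + silence(2) = 5
Total: 5 + 7 + 5 = 17

17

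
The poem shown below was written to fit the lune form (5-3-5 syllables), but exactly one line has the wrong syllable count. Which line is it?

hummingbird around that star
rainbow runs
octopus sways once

Line 1: hummingbird(3) + around(2) + that(1) + star(1) = 7 (expected 5)
Line 2: rainbow(2) + runs(1) = 3 ✓
Line 3: octopus(3) + sways(1) + once(1) = 5 ✓

Line 1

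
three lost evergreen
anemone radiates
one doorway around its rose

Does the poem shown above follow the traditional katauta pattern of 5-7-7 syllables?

Yes

Line 1: "three lost evergreen": 1+1+3 = 5 ✓
Line 2: "anemone radiates": 4+3 = 7 ✓
Line 3: "one doorway around its rose": 1+2+2+1+1 = 7 ✓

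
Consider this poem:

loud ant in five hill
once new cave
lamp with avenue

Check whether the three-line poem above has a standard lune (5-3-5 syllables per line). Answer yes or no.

Yes

Line 1: "loud ant in five hill": 1+1+1+1+1 = 5 ✓
Line 2: "once new cave": 1+1+1 = 3 ✓
Line 3: "lamp with avenue": 1+1+3 = 5 ✓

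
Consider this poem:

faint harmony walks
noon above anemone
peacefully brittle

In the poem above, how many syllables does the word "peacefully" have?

"peacefully" has 3 syllables.

3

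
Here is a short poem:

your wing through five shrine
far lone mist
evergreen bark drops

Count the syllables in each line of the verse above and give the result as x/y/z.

Line 1: "your wing through five shrine": 1+1+1+1+1 = 5
Line 2: "far lone mist": 1+1+1 = 3
Line 3: "evergreen bark drops": 3+1+1 = 5

5/3/5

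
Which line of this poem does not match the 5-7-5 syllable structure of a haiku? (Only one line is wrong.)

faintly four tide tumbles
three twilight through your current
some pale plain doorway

Line 1: faintly (2), four (1), tide (1), tumbles (2) → 6 (expected 5)
Line 2: three (1), twilight (2), through (1), your (1), current (2) → 7 ✓
Line 3: some (1), pale (1), plain (1), doorway (2) → 5 ✓

The first line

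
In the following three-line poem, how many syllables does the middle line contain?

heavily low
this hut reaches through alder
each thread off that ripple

7

The middle line: "this hut reaches through alder": 1+1+2+1+2 = 7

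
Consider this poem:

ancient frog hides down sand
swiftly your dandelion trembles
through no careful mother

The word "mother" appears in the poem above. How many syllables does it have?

2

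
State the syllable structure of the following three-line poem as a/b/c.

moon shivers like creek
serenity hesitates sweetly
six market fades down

5/9/5

Line 1: moon(1) + shivers(2) + like(1) + creek(1) = 5
Line 2: serenity(4) + hesitates(3) + sweetly(2) = 9
Line 3: six(1) + market(2) + fades(1) + down(1) = 5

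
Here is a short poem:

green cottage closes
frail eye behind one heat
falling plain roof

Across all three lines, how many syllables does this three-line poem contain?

15

Line 1: "green cottage closes": 1+2+2 = 5
Line 2: "frail eye behind one heat": 1+1+2+1+1 = 6
Line 3: "falling plain roof": 2+1+1 = 4
Total: 5 + 6 + 4 = 15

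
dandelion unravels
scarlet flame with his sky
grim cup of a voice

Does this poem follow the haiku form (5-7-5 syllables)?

No

Line 1: dandelion(4) + unravels(3) = 7 (expected 5)
Line 2: scarlet(2) + flame(1) + with(1) + his(1) + sky(1) = 6 (expected 7)
Line 3: grim(1) + cup(1) + of(1) + a(1) + voice(1) = 5 ✓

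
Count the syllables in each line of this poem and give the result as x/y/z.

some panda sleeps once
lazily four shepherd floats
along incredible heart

5/7/7

Line 1: "some panda sleeps once": 1+2+1+1 = 5
Line 2: "lazily four shepherd floats": 3+1+2+1 = 7
Line 3: "along incredible heart": 2+4+1 = 7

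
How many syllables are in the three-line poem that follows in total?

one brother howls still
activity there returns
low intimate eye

17

Line 1: one (1), brother (2), howls (1), still (1) → 5
Line 2: activity (4), there (1), returns (2) → 7
Line 3: low (1), intimate (3), eye (1) → 5
Total: 5 + 7 + 5 = 17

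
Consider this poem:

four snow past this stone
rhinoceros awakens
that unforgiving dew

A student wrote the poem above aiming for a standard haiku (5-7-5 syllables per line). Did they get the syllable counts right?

No

Line 1: "four snow past this stone": 1+1+1+1+1 = 5 ✓
Line 2: "rhinoceros awakens": 4+3 = 7 ✓
Line 3: "that unforgiving dew": 1+4+1 = 6 (expected 5)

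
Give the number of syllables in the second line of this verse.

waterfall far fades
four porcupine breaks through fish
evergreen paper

7

The second line: four (1), porcupine (3), breaks (1), through (1), fish (1) → 7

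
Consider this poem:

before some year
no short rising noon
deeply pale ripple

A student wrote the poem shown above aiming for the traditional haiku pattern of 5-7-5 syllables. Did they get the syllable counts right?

No

Line 1: before (2), some (1), year (1) → 4 (expected 5)
Line 2: no (1), short (1), rising (2), noon (1) → 5 (expected 7)
Line 3: deeply (2), pale (1), ripple (2) → 5 ✓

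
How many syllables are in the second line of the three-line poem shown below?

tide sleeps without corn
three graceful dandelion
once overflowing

The second line: three (1), graceful (2), dandelion (4) → 7

7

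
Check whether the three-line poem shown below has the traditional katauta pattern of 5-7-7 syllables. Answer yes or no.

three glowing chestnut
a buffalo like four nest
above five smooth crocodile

Line 1: "three glowing chestnut": 1+2+2 = 5 ✓
Line 2: "a buffalo like four nest": 1+3+1+1+1 = 7 ✓
Line 3: "above five smooth crocodile": 2+1+1+3 = 7 ✓

Yes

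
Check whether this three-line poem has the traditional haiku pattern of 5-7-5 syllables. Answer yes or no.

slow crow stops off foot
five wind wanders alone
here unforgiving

No

Line 1: slow (1), crow (1), stops (1), off (1), foot (1) → 5 ✓
Line 2: five (1), wind (1), wanders (2), alone (2) → 6 (expected 7)
Line 3: here (1), unforgiving (4) → 5 ✓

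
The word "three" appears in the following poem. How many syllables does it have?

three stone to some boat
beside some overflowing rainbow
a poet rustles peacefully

"three" has 1 syllable.

1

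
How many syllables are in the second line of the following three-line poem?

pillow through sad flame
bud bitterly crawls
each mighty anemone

5

The second line: bud(1) + bitterly(3) + crawls(1) = 5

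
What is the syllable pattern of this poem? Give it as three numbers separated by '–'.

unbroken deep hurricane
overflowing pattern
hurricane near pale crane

7–6–6

Line 1: unbroken(3) + deep(1) + hurricane(3) = 7
Line 2: overflowing(4) + pattern(2) = 6
Line 3: hurricane(3) + near(1) + pale(1) + crane(1) = 6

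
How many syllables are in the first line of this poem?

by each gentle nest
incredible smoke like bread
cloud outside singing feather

The first line: "by each gentle nest": 1+1+2+1 = 5

5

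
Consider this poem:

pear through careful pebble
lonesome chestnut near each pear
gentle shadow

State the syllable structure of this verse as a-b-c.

Line 1: pear (1), through (1), careful (2), pebble (2) → 6
Line 2: lonesome (2), chestnut (2), near (1), each (1), pear (1) → 7
Line 3: gentle (2), shadow (2) → 4

6-7-4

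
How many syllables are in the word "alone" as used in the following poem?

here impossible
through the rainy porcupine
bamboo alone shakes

2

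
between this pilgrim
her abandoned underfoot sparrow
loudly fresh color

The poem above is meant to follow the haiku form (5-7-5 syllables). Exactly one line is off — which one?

Line 2

Line 1: between (2), this (1), pilgrim (2) → 5 ✓
Line 2: her (1), abandoned (3), underfoot (3), sparrow (2) → 9 (expected 7)
Line 3: loudly (2), fresh (1), color (2) → 5 ✓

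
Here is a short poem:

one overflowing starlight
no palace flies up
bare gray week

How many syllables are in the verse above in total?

15

Line 1: one(1) + overflowing(4) + starlight(2) = 7
Line 2: no(1) + palace(2) + flies(1) + up(1) = 5
Line 3: bare(1) + gray(1) + week(1) = 3
Total: 7 + 5 + 3 = 15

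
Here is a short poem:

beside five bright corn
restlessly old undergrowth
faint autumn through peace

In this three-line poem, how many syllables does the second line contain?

7

The second line: restlessly (3), old (1), undergrowth (3) → 7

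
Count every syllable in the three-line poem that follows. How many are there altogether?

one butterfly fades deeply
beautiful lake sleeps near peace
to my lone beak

Line 1: one (1), butterfly (3), fades (1), deeply (2) → 7
Line 2: beautiful (3), lake (1), sleeps (1), near (1), peace (1) → 7
Line 3: to (1), my (1), lone (1), beak (1) → 4
Total: 7 + 7 + 4 = 18

18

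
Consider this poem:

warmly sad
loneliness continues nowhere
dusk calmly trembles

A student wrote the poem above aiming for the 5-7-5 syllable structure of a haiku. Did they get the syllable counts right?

Line 1: "warmly sad": 2+1 = 3 (expected 5)
Line 2: "loneliness continues nowhere": 3+3+2 = 8 (expected 7)
Line 3: "dusk calmly trembles": 1+2+2 = 5 ✓

No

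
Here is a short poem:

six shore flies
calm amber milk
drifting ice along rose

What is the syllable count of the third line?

The third line: "drifting ice along rose": 2+1+2+1 = 6

6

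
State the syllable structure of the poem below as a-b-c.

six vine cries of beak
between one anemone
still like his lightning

Line 1: six(1) + vine(1) + cries(1) + of(1) + beak(1) = 5
Line 2: between(2) + one(1) + anemone(4) = 7
Line 3: still(1) + like(1) + his(1) + lightning(2) = 5

5-7-5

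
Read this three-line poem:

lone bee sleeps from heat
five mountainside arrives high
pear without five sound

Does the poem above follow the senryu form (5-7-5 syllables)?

Yes

Line 1: lone(1) + bee(1) + sleeps(1) + from(1) + heat(1) = 5 ✓
Line 2: five(1) + mountainside(3) + arrives(2) + high(1) = 7 ✓
Line 3: pear(1) + without(2) + five(1) + sound(1) = 5 ✓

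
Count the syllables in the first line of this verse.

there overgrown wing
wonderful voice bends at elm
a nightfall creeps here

5

The first line: "there overgrown wing": 1+3+1 = 5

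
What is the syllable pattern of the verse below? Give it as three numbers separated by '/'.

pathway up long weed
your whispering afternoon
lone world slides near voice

5/7/5

Line 1: "pathway up long weed": 2+1+1+1 = 5
Line 2: "your whispering afternoon": 1+3+3 = 7
Line 3: "lone world slides near voice": 1+1+1+1+1 = 5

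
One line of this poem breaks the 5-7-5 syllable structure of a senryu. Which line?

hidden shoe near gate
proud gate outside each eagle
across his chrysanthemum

The third line

Line 1: hidden (2), shoe (1), near (1), gate (1) → 5 ✓
Line 2: proud (1), gate (1), outside (2), each (1), eagle (2) → 7 ✓
Line 3: across (2), his (1), chrysanthemum (4) → 7 (expected 5)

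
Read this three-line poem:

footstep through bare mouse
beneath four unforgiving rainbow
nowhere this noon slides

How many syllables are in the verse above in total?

19

Line 1: "footstep through bare mouse": 2+1+1+1 = 5
Line 2: "beneath four unforgiving rainbow": 2+1+4+2 = 9
Line 3: "nowhere this noon slides": 2+1+1+1 = 5
Total: 5 + 9 + 5 = 19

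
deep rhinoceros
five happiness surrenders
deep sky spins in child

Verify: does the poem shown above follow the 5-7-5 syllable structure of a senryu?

Yes

Line 1: deep(1) + rhinoceros(4) = 5 ✓
Line 2: five(1) + happiness(3) + surrenders(3) = 7 ✓
Line 3: deep(1) + sky(1) + spins(1) + in(1) + child(1) = 5 ✓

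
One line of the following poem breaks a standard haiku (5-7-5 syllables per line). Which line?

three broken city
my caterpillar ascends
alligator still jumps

Line 1: three(1) + broken(2) + city(2) = 5 ✓
Line 2: my(1) + caterpillar(4) + ascends(2) = 7 ✓
Line 3: alligator(4) + still(1) + jumps(1) = 6 (expected 5)

The third line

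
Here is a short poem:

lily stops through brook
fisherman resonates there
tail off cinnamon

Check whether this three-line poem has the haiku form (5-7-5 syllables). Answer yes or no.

Yes

Line 1: lily(2) + stops(1) + through(1) + brook(1) = 5 ✓
Line 2: fisherman(3) + resonates(3) + there(1) = 7 ✓
Line 3: tail(1) + off(1) + cinnamon(3) = 5 ✓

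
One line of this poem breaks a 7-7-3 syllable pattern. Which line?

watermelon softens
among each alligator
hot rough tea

Line 1: watermelon(4) + softens(2) = 6 (expected 7)
Line 2: among(2) + each(1) + alligator(4) = 7 ✓
Line 3: hot(1) + rough(1) + tea(1) = 3 ✓

Line 1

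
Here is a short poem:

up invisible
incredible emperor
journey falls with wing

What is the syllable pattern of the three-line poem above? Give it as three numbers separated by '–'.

Line 1: up(1) + invisible(4) = 5
Line 2: incredible(4) + emperor(3) = 7
Line 3: journey(2) + falls(1) + with(1) + wing(1) = 5

5–7–5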